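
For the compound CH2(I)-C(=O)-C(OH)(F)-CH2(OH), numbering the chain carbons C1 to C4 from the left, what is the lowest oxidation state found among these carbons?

Assign +1 per bond to O/N/halogen, −1 per bond to H or an electropositive element, and 0 per bond to carbon. Tallying each carbon:
C1: 1C, 2H, 1I → 0 − 2 + 1 = -1
C2: 2C, 2O → 0 + 2 = +2
C3: 2C, 1O, 1F → 0 + 1 + 1 = +2
C4: 1C, 2H, 1O → 0 − 2 + 1 = -1
The lowest value is -1.

-1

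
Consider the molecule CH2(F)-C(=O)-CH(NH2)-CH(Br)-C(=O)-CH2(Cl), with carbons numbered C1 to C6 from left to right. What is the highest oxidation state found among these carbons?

Tallying each carbon's bonds:
C1: 1C, 2H, 1F → 0 − 2 + 1 = -1
C2: 2C, 2O → 0 + 2 = +2
C3: 2C, 1H, 1N → 0 − 1 + 1 = 0
C4: 2C, 1H, 1Br → 0 − 1 + 1 = 0
C5: 2C, 2O → 0 + 2 = +2
C6: 1C, 2H, 1Cl → 0 − 2 + 1 = -1
The highest value is +2.

+2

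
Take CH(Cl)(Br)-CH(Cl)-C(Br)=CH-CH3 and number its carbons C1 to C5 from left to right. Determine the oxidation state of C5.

-3

C5 has one bond to C (0), one bond to H (-1), one bond to H (-1), one bond to H (-1).
Oxidation state = 0 − 1 − 1 − 1 = -3.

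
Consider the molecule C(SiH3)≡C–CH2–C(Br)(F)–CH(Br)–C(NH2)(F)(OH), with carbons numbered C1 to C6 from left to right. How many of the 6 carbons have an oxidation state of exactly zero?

Count +1 for every bond to an atom more electronegative than carbon and −1 for every bond to one less electronegative; C–C bonds are 0. Tallying each carbon:
C1: 3C, 1Si → 0 − 1 = -1
C2: 4C → 0 = 0
C3: 2C, 2H → 0 − 2 = -2
C4: 2C, 1F, 1Br → 0 + 1 + 1 = +2
C5: 2C, 1H, 1Br → 0 − 1 + 1 = 0
C6: 1C, 1O, 1N, 1F → 0 + 1 + 1 + 1 = +3
2 carbons (C2, C5) meet the condition.

2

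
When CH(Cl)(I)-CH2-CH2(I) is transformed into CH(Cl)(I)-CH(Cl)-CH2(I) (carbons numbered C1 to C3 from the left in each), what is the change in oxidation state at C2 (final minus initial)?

+2

Before: C2 has 2 bonds to C, 2 bonds to H → oxidation state -2.
After: C2 has 2 bonds to C, 1 bond to H, 1 bond to Cl → oxidation state 0.
Δ = 0 − (-2) = +2, so this is an oxidation at C2.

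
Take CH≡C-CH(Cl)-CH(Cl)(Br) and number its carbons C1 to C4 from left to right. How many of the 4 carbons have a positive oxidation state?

1

Tallying each carbon's bonds:
C1: 3C, 1H → 0 − 1 = -1
C2: 4C → 0 = 0
C3: 2C, 1H, 1Cl → 0 − 1 + 1 = 0
C4: 1C, 1H, 1Cl, 1Br → 0 − 1 + 1 + 1 = +1
1 carbon (C4) meets the condition.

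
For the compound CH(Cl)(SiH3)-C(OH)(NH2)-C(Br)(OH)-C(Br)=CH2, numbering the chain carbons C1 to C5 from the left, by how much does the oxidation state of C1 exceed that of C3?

C1: 1C, 1H, 1Cl, 1Si → 0 − 1 + 1 − 1 = -1
C3: 2C, 1O, 1Br → 0 + 1 + 1 = +2
Difference: -1 − (+2) = -3.

-3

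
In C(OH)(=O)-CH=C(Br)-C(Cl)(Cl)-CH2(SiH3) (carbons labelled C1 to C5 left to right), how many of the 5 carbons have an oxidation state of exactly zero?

0

Count +1 for every bond to an atom more electronegative than carbon and −1 for every bond to one less electronegative; C–C bonds are 0. Tallying each carbon:
C1: 1C, 3O → 0 + 3 = +3
C2: 3C, 1H → 0 − 1 = -1
C3: 3C, 1Br → 0 + 1 = +1
C4: 2C, 2Cl → 0 + 2 = +2
C5: 1C, 2H, 1Si → 0 − 2 − 1 = -3
0 carbons meet the condition.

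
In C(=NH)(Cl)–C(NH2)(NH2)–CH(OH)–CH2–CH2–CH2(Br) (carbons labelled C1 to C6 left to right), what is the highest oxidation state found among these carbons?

Assign +1 per bond to O/N/halogen, −1 per bond to H or an electropositive element, and 0 per bond to carbon. Tallying each carbon:
C1: 1C, 2N, 1Cl → 0 + 2 + 1 = +3
C2: 2C, 2N → 0 + 2 = +2
C3: 2C, 1H, 1O → 0 − 1 + 1 = 0
C4: 2C, 2H → 0 − 2 = -2
C5: 2C, 2H → 0 − 2 = -2
C6: 1C, 2H, 1Br → 0 − 2 + 1 = -1
The highest value is +3.

+3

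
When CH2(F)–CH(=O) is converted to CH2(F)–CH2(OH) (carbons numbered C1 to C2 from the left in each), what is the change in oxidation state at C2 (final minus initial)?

Before: C2 has 1 bond to C, 1 bond to H, 2 bonds to O → oxidation state +1.
After: C2 has 1 bond to C, 2 bonds to H, 1 bond to O → oxidation state -1.
Δ = -1 − (+1) = -2, so this is a reduction at C2.

-2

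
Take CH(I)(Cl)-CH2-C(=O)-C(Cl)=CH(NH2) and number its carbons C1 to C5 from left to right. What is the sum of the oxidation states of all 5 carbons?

+2

Tallying each carbon's bonds:
C1: 1C, 1H, 1Cl, 1I → 0 − 1 + 1 + 1 = +1
C2: 2C, 2H → 0 − 2 = -2
C3: 2C, 2O → 0 + 2 = +2
C4: 3C, 1Cl → 0 + 1 = +1
C5: 2C, 1H, 1N → 0 − 1 + 1 = 0
Sum = +1 − 2 + 2 + 1 + 0 = +2.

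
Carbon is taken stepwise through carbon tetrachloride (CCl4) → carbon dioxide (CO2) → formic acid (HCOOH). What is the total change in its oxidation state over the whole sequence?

-2

Carbon oxidation states along the series — carbon tetrachloride: +4, carbon dioxide: +4, formic acid: +2.
Net change = +2 − (+4) = -2.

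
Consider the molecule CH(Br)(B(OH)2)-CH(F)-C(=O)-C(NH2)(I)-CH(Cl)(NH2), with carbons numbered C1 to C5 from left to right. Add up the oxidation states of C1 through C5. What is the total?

Tallying each carbon's bonds:
C1: 1C, 1H, 1Br, 1B → 0 − 1 + 1 − 1 = -1
C2: 2C, 1H, 1F → 0 − 1 + 1 = 0
C3: 2C, 2O → 0 + 2 = +2
C4: 2C, 1N, 1I → 0 + 1 + 1 = +2
C5: 1C, 1H, 1N, 1Cl → 0 − 1 + 1 + 1 = +1
Sum = -1 + 0 + 2 + 2 + 1 = +4.

+4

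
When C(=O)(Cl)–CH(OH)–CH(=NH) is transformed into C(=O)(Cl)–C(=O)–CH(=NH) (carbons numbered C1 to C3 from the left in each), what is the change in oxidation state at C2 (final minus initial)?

+2

Before: C2 has 2 bonds to C, 1 bond to H, 1 bond to O → oxidation state 0.
After: C2 has 2 bonds to C, 2 bonds to O → oxidation state +2.
Δ = +2 − (0) = +2, so this is an oxidation at C2.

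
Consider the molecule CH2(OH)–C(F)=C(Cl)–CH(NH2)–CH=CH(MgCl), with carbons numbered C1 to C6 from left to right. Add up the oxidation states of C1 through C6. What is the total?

Tallying each carbon's bonds:
C1: 1C, 2H, 1O → 0 − 2 + 1 = -1
C2: 3C, 1F → 0 + 1 = +1
C3: 3C, 1Cl → 0 + 1 = +1
C4: 2C, 1H, 1N → 0 − 1 + 1 = 0
C5: 3C, 1H → 0 − 1 = -1
C6: 2C, 1H, 1Mg → 0 − 1 − 1 = -2
Sum = -1 + 1 + 1 + 0 − 1 − 2 = -2.

-2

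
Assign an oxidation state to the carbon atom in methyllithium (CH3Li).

-4

Bonds to more-electronegative neighbours contribute +1 each, bonds to H or metals contribute −1 each, and C–C bonds contribute 0.
The carbon has one bond to H (-1), one bond to H (-1), one bond to H (-1), one bond to Li (-1).
Oxidation state = -1 − 1 − 1 − 1 = -4.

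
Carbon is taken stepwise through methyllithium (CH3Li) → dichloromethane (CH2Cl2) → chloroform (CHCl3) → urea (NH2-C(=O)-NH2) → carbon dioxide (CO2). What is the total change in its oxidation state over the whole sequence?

Carbon oxidation states along the series — methyllithium: -4, dichloromethane: 0, chloroform: +2, urea: +4, carbon dioxide: +4.
Net change = +4 − (-4) = +8.

+8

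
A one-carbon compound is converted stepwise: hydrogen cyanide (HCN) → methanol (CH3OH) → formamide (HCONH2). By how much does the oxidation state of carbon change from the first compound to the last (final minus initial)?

0

Carbon oxidation states along the series — hydrogen cyanide: +2, methanol: -2, formamide: +2.
Net change = +2 − (+2) = 0.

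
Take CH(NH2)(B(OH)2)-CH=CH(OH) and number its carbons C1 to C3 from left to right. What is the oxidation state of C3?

Count +1 for every bond to an atom more electronegative than carbon and −1 for every bond to one less electronegative; C–C bonds are 0.
C3 has a double bond to C (2×0 = 0), one bond to H (-1), one bond to O (+1).
Oxidation state = 0 − 1 + 1 = 0.

0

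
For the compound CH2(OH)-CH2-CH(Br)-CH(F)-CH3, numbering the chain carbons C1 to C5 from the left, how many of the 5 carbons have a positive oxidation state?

Each bond to a more electronegative atom (O, N, halogen) counts +1, each bond to a less electronegative atom (H, metal, B, Si) counts −1, and each C–C bond counts 0. Tallying each carbon:
C1: 1C, 2H, 1O → 0 − 2 + 1 = -1
C2: 2C, 2H → 0 − 2 = -2
C3: 2C, 1H, 1Br → 0 − 1 + 1 = 0
C4: 2C, 1H, 1F → 0 − 1 + 1 = 0
C5: 1C, 3H → 0 − 3 = -3
0 carbons meet the condition.

0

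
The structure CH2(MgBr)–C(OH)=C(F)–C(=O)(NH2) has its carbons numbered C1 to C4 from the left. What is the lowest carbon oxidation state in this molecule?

-3

Bonds to more-electronegative neighbours contribute +1 each, bonds to H or metals contribute −1 each, and C–C bonds contribute 0. Tallying each carbon:
C1: 1C, 2H, 1Mg → 0 − 2 − 1 = -3
C2: 3C, 1O → 0 + 1 = +1
C3: 3C, 1F → 0 + 1 = +1
C4: 1C, 2O, 1N → 0 + 2 + 1 = +3
The lowest value is -3.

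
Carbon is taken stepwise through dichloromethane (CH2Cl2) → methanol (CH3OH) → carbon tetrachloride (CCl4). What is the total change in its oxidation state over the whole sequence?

Carbon oxidation states along the series — dichloromethane: 0, methanol: -2, carbon tetrachloride: +4.
Net change = +4 − (0) = +4.

+4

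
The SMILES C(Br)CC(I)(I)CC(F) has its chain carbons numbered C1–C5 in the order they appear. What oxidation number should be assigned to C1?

Assign +1 per bond to O/N/halogen, −1 per bond to H or an electropositive element, and 0 per bond to carbon.
C1 has one bond to C (0), one bond to H (-1), one bond to H (-1), one bond to Br (+1).
Oxidation state = 0 − 1 − 1 + 1 = -1.

-1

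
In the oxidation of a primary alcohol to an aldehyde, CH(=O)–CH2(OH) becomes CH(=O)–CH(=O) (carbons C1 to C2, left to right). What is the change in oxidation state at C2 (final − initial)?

Before: C2 has 1 bond to C, 2 bonds to H, 1 bond to O → oxidation state -1.
After: C2 has 1 bond to C, 1 bond to H, 2 bonds to O → oxidation state +1.
Δ = +1 − (-1) = +2, so this is an oxidation at C2.

+2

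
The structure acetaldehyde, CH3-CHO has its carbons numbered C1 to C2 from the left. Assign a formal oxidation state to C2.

+1

C2 has one bond to H (-1), a double bond to O (2×+1 = +2), one bond to C (0).
Oxidation state = -1 + 2 + 0 = +1.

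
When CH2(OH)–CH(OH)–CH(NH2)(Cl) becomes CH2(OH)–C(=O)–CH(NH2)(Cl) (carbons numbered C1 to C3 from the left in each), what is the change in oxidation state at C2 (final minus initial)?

+2

Before: C2 has 2 bonds to C, 1 bond to H, 1 bond to O → oxidation state 0.
After: C2 has 2 bonds to C, 2 bonds to O → oxidation state +2.
Δ = +2 − (0) = +2, so this is an oxidation at C2.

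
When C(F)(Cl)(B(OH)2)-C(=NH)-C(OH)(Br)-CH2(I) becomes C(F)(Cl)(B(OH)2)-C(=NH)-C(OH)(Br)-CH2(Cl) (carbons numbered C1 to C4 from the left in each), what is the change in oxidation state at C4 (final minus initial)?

0

Before: C4 has 1 bond to C, 2 bonds to H, 1 bond to I → oxidation state -1.
After: C4 has 1 bond to C, 2 bonds to H, 1 bond to Cl → oxidation state -1.
Δ = -1 − (-1) = 0, so no net redox change at C4.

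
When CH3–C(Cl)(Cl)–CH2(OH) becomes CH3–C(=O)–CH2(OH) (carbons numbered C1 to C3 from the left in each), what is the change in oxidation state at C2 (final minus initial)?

0

Before: C2 has 2 bonds to C, 2 bonds to Cl → oxidation state +2.
After: C2 has 2 bonds to C, 2 bonds to O → oxidation state +2.
Δ = +2 − (+2) = 0, so no net redox change at C2.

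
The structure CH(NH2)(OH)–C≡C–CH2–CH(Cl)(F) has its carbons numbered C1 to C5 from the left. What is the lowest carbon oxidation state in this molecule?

-2

Count +1 for every bond to an atom more electronegative than carbon and −1 for every bond to one less electronegative; C–C bonds are 0. Tallying each carbon:
C1: 1C, 1H, 1O, 1N → 0 − 1 + 1 + 1 = +1
C2: 4C → 0 = 0
C3: 4C → 0 = 0
C4: 2C, 2H → 0 − 2 = -2
C5: 1C, 1H, 1F, 1Cl → 0 − 1 + 1 + 1 = +1
The lowest value is -2.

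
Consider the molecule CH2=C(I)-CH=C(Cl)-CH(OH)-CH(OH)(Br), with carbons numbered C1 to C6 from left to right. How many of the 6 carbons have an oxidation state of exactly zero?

Tallying each carbon's bonds:
C1: 2C, 2H → 0 − 2 = -2
C2: 3C, 1I → 0 + 1 = +1
C3: 3C, 1H → 0 − 1 = -1
C4: 3C, 1Cl → 0 + 1 = +1
C5: 2C, 1H, 1O → 0 − 1 + 1 = 0
C6: 1C, 1H, 1O, 1Br → 0 − 1 + 1 + 1 = +1
1 carbon (C5) meets the condition.

1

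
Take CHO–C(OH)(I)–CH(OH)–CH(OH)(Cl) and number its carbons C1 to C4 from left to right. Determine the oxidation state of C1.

Bonds to more-electronegative neighbours contribute +1 each, bonds to H or metals contribute −1 each, and C–C bonds contribute 0.
C1 has one bond to C (0), a double bond to O (2×+1 = +2), one bond to H (-1).
Oxidation state = 0 + 2 − 1 = +1.

+1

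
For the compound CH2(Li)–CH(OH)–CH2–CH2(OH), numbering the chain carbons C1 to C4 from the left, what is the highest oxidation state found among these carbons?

Tallying each carbon's bonds:
C1: 1C, 2H, 1Li → 0 − 2 − 1 = -3
C2: 2C, 1H, 1O → 0 − 1 + 1 = 0
C3: 2C, 2H → 0 − 2 = -2
C4: 1C, 2H, 1O → 0 − 2 + 1 = -1
The highest value is 0.

0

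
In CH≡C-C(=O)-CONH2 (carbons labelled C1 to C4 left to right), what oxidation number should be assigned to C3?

Each bond to a more electronegative atom (O, N, halogen) counts +1, each bond to a less electronegative atom (H, metal, B, Si) counts −1, and each C–C bond counts 0.
C3 has one bond to C (0), one bond to C (0), a double bond to O (2×+1 = +2).
Oxidation state = 0 + 0 + 2 = +2.

+2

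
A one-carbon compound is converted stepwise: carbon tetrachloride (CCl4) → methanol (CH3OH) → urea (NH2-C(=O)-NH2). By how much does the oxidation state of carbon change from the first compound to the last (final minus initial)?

Carbon oxidation states along the series — carbon tetrachloride: +4, methanol: -2, urea: +4.
Net change = +4 − (+4) = 0.

0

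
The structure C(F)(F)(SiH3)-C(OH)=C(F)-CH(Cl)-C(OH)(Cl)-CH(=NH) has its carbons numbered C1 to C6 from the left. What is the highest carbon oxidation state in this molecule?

Tallying each carbon's bonds:
C1: 1C, 2F, 1Si → 0 + 2 − 1 = +1
C2: 3C, 1O → 0 + 1 = +1
C3: 3C, 1F → 0 + 1 = +1
C4: 2C, 1H, 1Cl → 0 − 1 + 1 = 0
C5: 2C, 1O, 1Cl → 0 + 1 + 1 = +2
C6: 1C, 1H, 2N → 0 − 1 + 2 = +1
The highest value is +2.

+2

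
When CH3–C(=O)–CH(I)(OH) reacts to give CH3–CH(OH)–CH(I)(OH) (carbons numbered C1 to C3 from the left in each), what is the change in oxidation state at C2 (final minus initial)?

Before: C2 has 2 bonds to C, 2 bonds to O → oxidation state +2.
After: C2 has 2 bonds to C, 1 bond to H, 1 bond to O → oxidation state 0.
Δ = 0 − (+2) = -2, so this is a reduction at C2.

-2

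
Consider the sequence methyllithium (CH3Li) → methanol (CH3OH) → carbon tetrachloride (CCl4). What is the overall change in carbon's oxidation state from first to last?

Carbon oxidation states along the series — methyllithium: -4, methanol: -2, carbon tetrachloride: +4.
Net change = +4 − (-4) = +8.

+8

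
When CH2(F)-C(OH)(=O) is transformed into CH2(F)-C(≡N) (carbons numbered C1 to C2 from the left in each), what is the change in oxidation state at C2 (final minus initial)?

Before: C2 has 1 bond to C, 3 bonds to O → oxidation state +3.
After: C2 has 1 bond to C, 3 bonds to N → oxidation state +3.
Δ = +3 − (+3) = 0, so no net redox change at C2.

0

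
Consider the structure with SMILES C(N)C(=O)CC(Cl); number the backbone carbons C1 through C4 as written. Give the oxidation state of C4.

-1

Assign +1 per bond to O/N/halogen, −1 per bond to H or an electropositive element, and 0 per bond to carbon.
C4 has one bond to C (0), one bond to H (-1), one bond to H (-1), one bond to Cl (+1).
Oxidation state = 0 − 1 − 1 + 1 = -1.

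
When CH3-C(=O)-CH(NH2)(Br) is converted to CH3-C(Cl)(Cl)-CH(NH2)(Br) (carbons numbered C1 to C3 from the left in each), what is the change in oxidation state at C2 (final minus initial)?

0

Before: C2 has 2 bonds to C, 2 bonds to O → oxidation state +2.
After: C2 has 2 bonds to C, 2 bonds to Cl → oxidation state +2.
Δ = +2 − (+2) = 0, so no net redox change at C2.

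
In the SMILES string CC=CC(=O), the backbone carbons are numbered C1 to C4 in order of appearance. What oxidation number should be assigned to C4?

Bonds to more-electronegative neighbours contribute +1 each, bonds to H or metals contribute −1 each, and C–C bonds contribute 0.
C4 has one bond to C (0), one bond to H (-1), a double bond to O (2×+1 = +2).
Oxidation state = 0 − 1 + 2 = +1.

+1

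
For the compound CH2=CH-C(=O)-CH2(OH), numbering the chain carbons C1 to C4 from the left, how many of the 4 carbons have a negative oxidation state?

Tallying each carbon's bonds:
C1: 2C, 2H → 0 − 2 = -2
C2: 3C, 1H → 0 − 1 = -1
C3: 2C, 2O → 0 + 2 = +2
C4: 1C, 2H, 1O → 0 − 2 + 1 = -1
3 carbons (C1, C2, C4) meet the condition.

3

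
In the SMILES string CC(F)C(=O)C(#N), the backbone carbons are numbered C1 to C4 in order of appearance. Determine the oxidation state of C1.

-3

C1 has one bond to C (0), one bond to H (-1), one bond to H (-1), one bond to H (-1).
Oxidation state = 0 − 1 − 1 − 1 = -3.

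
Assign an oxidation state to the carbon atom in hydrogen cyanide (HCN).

The carbon has one bond to H (-1), a triple bond to N (3×+1 = +3).
Oxidation state = -1 + 3 = +2.

+2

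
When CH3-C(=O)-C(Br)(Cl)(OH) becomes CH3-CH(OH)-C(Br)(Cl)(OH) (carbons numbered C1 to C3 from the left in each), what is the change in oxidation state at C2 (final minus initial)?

Before: C2 has 2 bonds to C, 2 bonds to O → oxidation state +2.
After: C2 has 2 bonds to C, 1 bond to H, 1 bond to O → oxidation state 0.
Δ = 0 − (+2) = -2, so this is a reduction at C2.

-2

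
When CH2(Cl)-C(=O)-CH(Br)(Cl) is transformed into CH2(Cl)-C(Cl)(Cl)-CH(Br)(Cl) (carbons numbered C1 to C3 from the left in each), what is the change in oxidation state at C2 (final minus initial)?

0

Before: C2 has 2 bonds to C, 2 bonds to O → oxidation state +2.
After: C2 has 2 bonds to C, 2 bonds to Cl → oxidation state +2.
Δ = +2 − (+2) = 0, so no net redox change at C2.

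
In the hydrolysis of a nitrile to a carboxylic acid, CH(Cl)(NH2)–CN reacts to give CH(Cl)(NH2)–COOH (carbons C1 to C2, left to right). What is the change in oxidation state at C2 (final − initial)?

0

Before: C2 has 1 bond to C, 3 bonds to N → oxidation state +3.
After: C2 has 1 bond to C, 3 bonds to O → oxidation state +3.
Δ = +3 − (+3) = 0, so no net redox change at C2.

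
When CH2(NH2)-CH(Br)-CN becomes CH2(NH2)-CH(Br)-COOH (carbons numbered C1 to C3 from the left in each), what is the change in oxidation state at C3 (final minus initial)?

Before: C3 has 1 bond to C, 3 bonds to N → oxidation state +3.
After: C3 has 1 bond to C, 3 bonds to O → oxidation state +3.
Δ = +3 − (+3) = 0, so no net redox change at C3.

0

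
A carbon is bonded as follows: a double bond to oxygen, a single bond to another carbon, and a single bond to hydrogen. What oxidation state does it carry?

Each bond to a more electronegative atom (O, N, halogen) counts +1, each bond to a less electronegative atom (H, metal, B, Si) counts −1, and each C–C bond counts 0.
The carbon has one bond to C (0), a double bond to O (2×+1 = +2), one bond to H (-1).
Oxidation state = 0 + 2 − 1 = +1.

+1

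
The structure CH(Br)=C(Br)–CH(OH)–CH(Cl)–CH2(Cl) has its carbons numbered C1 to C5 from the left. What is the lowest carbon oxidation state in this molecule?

Tallying each carbon's bonds:
C1: 2C, 1H, 1Br → 0 − 1 + 1 = 0
C2: 3C, 1Br → 0 + 1 = +1
C3: 2C, 1H, 1O → 0 − 1 + 1 = 0
C4: 2C, 1H, 1Cl → 0 − 1 + 1 = 0
C5: 1C, 2H, 1Cl → 0 − 2 + 1 = -1
The lowest value is -1.

-1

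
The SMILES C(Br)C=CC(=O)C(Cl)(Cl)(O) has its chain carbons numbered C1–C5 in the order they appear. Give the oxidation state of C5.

+3

C5 has one bond to C (0), one bond to Cl (+1), one bond to Cl (+1), one bond to O (+1).
Oxidation state = 0 + 1 + 1 + 1 = +3.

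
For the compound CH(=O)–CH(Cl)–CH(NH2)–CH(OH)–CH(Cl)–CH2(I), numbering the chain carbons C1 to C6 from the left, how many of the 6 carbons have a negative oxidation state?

1

Tallying each carbon's bonds:
C1: 1C, 1H, 2O → 0 − 1 + 2 = +1
C2: 2C, 1H, 1Cl → 0 − 1 + 1 = 0
C3: 2C, 1H, 1N → 0 − 1 + 1 = 0
C4: 2C, 1H, 1O → 0 − 1 + 1 = 0
C5: 2C, 1H, 1Cl → 0 − 1 + 1 = 0
C6: 1C, 2H, 1I → 0 − 2 + 1 = -1
1 carbon (C6) meets the condition.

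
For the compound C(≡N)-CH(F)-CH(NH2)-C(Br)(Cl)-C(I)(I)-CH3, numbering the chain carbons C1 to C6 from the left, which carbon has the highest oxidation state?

C1

Tallying each carbon's bonds:
C1: 1C, 3N → 0 + 3 = +3
C2: 2C, 1H, 1F → 0 − 1 + 1 = 0
C3: 2C, 1H, 1N → 0 − 1 + 1 = 0
C4: 2C, 1Cl, 1Br → 0 + 1 + 1 = +2
C5: 2C, 2I → 0 + 2 = +2
C6: 1C, 3H → 0 − 3 = -3
The most oxidised carbon is C1 at +3.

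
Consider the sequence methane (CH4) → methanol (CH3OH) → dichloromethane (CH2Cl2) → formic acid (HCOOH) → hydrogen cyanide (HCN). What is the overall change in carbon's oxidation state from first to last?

Carbon oxidation states along the series — methane: -4, methanol: -2, dichloromethane: 0, formic acid: +2, hydrogen cyanide: +2.
Net change = +2 − (-4) = +6.

+6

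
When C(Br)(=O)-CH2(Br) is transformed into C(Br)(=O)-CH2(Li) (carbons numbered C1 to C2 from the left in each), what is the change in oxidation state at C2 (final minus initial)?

Before: C2 has 1 bond to C, 2 bonds to H, 1 bond to Br → oxidation state -1.
After: C2 has 1 bond to C, 2 bonds to H, 1 bond to Li → oxidation state -3.
Δ = -3 − (-1) = -2, so this is a reduction at C2.

-2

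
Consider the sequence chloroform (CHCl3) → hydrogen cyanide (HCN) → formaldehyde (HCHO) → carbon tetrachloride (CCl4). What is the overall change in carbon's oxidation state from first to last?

+2

Carbon oxidation states along the series — chloroform: +2, hydrogen cyanide: +2, formaldehyde: 0, carbon tetrachloride: +4.
Net change = +4 − (+2) = +2.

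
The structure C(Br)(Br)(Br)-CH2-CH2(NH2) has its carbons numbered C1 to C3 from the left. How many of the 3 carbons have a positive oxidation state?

Bonds to more-electronegative neighbours contribute +1 each, bonds to H or metals contribute −1 each, and C–C bonds contribute 0. Tallying each carbon:
C1: 1C, 3Br → 0 + 3 = +3
C2: 2C, 2H → 0 − 2 = -2
C3: 1C, 2H, 1N → 0 − 2 + 1 = -1
1 carbon (C1) meets the condition.

1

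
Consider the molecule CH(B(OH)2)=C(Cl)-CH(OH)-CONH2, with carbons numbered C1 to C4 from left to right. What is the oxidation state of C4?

C4 has one bond to C (0), one bond to N (+1), a double bond to O (2×+1 = +2).
Oxidation state = 0 + 1 + 2 = +3.

+3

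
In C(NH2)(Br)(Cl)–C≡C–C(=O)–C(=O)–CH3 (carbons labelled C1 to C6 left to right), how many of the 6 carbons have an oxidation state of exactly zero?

2

Tallying each carbon's bonds:
C1: 1C, 1N, 1Cl, 1Br → 0 + 1 + 1 + 1 = +3
C2: 4C → 0 = 0
C3: 4C → 0 = 0
C4: 2C, 2O → 0 + 2 = +2
C5: 2C, 2O → 0 + 2 = +2
C6: 1C, 3H → 0 − 3 = -3
2 carbons (C2, C3) meet the condition.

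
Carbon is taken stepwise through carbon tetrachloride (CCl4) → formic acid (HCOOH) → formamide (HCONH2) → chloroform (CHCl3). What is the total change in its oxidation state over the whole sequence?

Carbon oxidation states along the series — carbon tetrachloride: +4, formic acid: +2, formamide: +2, chloroform: +2.
Net change = +2 − (+4) = -2.

-2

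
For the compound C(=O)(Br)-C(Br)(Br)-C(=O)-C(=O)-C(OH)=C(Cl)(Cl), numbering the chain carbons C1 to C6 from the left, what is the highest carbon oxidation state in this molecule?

+3

Bonds to more-electronegative neighbours contribute +1 each, bonds to H or metals contribute −1 each, and C–C bonds contribute 0. Tallying each carbon:
C1: 1C, 2O, 1Br → 0 + 2 + 1 = +3
C2: 2C, 2Br → 0 + 2 = +2
C3: 2C, 2O → 0 + 2 = +2
C4: 2C, 2O → 0 + 2 = +2
C5: 3C, 1O → 0 + 1 = +1
C6: 2C, 2Cl → 0 + 2 = +2
The highest value is +3.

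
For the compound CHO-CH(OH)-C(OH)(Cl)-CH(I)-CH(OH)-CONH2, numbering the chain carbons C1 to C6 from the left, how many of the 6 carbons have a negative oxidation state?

Bonds to more-electronegative neighbours contribute +1 each, bonds to H or metals contribute −1 each, and C–C bonds contribute 0. Tallying each carbon:
C1: 1C, 1H, 2O → 0 − 1 + 2 = +1
C2: 2C, 1H, 1O → 0 − 1 + 1 = 0
C3: 2C, 1O, 1Cl → 0 + 1 + 1 = +2
C4: 2C, 1H, 1I → 0 − 1 + 1 = 0
C5: 2C, 1H, 1O → 0 − 1 + 1 = 0
C6: 1C, 2O, 1N → 0 + 2 + 1 = +3
0 carbons meet the condition.

0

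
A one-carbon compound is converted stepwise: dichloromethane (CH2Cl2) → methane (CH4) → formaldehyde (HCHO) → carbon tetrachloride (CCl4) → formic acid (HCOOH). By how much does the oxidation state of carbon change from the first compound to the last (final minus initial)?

+2

Carbon oxidation states along the series — dichloromethane: 0, methane: -4, formaldehyde: 0, carbon tetrachloride: +4, formic acid: +2.
Net change = +2 − (0) = +2.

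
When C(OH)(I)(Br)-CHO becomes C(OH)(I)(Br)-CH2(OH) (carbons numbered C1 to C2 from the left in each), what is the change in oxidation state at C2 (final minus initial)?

Before: C2 has 1 bond to C, 1 bond to H, 2 bonds to O → oxidation state +1.
After: C2 has 1 bond to C, 2 bonds to H, 1 bond to O → oxidation state -1.
Δ = -1 − (+1) = -2, so this is a reduction at C2.

-2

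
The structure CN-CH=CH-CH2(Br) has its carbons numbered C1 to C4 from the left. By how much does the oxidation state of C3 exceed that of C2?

C3: 3C, 1H → 0 − 1 = -1
C2: 3C, 1H → 0 − 1 = -1
Difference: -1 − (-1) = 0.

0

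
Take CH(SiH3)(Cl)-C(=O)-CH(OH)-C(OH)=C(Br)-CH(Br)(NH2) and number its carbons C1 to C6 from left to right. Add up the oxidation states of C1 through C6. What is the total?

Tallying each carbon's bonds:
C1: 1C, 1H, 1Cl, 1Si → 0 − 1 + 1 − 1 = -1
C2: 2C, 2O → 0 + 2 = +2
C3: 2C, 1H, 1O → 0 − 1 + 1 = 0
C4: 3C, 1O → 0 + 1 = +1
C5: 3C, 1Br → 0 + 1 = +1
C6: 1C, 1H, 1N, 1Br → 0 − 1 + 1 + 1 = +1
Sum = -1 + 2 + 0 + 1 + 1 + 1 = +4.

+4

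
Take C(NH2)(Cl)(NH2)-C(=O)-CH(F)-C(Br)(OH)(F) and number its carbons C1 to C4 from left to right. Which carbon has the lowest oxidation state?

Assign +1 per bond to O/N/halogen, −1 per bond to H or an electropositive element, and 0 per bond to carbon. Tallying each carbon:
C1: 1C, 2N, 1Cl → 0 + 2 + 1 = +3
C2: 2C, 2O → 0 + 2 = +2
C3: 2C, 1H, 1F → 0 − 1 + 1 = 0
C4: 1C, 1O, 1F, 1Br → 0 + 1 + 1 + 1 = +3
The most reduced carbon is C3 at 0.

C3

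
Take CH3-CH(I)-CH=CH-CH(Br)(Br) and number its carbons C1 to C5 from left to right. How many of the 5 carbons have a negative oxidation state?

Tallying each carbon's bonds:
C1: 1C, 3H → 0 − 3 = -3
C2: 2C, 1H, 1I → 0 − 1 + 1 = 0
C3: 3C, 1H → 0 − 1 = -1
C4: 3C, 1H → 0 − 1 = -1
C5: 1C, 1H, 2Br → 0 − 1 + 2 = +1
3 carbons (C1, C3, C4) meet the condition.

3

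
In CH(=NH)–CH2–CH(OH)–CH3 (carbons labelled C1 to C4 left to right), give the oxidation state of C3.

Assign +1 per bond to O/N/halogen, −1 per bond to H or an electropositive element, and 0 per bond to carbon.
C3 has one bond to C (0), one bond to C (0), one bond to H (-1), one bond to O (+1).
Oxidation state = 0 + 0 − 1 + 1 = 0.

0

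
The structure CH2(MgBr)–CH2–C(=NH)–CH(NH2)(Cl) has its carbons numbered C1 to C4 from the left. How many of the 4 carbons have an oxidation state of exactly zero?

Tallying each carbon's bonds:
C1: 1C, 2H, 1Mg → 0 − 2 − 1 = -3
C2: 2C, 2H → 0 − 2 = -2
C3: 2C, 2N → 0 + 2 = +2
C4: 1C, 1H, 1N, 1Cl → 0 − 1 + 1 + 1 = +1
0 carbons meet the condition.

0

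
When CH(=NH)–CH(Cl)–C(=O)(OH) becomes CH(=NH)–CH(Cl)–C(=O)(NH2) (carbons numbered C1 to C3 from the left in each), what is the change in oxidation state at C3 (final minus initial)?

0

Before: C3 has 1 bond to C, 3 bonds to O → oxidation state +3.
After: C3 has 1 bond to C, 2 bonds to O, 1 bond to N → oxidation state +3.
Δ = +3 − (+3) = 0, so no net redox change at C3.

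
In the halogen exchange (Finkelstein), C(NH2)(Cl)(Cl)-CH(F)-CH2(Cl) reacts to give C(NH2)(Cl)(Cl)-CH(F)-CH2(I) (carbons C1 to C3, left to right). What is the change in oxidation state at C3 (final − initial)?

0

Before: C3 has 1 bond to C, 2 bonds to H, 1 bond to Cl → oxidation state -1.
After: C3 has 1 bond to C, 2 bonds to H, 1 bond to I → oxidation state -1.
Δ = -1 − (-1) = 0, so no net redox change at C3.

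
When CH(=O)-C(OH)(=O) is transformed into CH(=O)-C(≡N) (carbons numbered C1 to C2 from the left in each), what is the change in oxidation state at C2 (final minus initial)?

Before: C2 has 1 bond to C, 3 bonds to O → oxidation state +3.
After: C2 has 1 bond to C, 3 bonds to N → oxidation state +3.
Δ = +3 − (+3) = 0, so no net redox change at C2.

0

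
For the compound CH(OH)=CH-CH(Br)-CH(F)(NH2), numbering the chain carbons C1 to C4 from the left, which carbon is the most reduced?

Tallying each carbon's bonds:
C1: 2C, 1H, 1O → 0 − 1 + 1 = 0
C2: 3C, 1H → 0 − 1 = -1
C3: 2C, 1H, 1Br → 0 − 1 + 1 = 0
C4: 1C, 1H, 1N, 1F → 0 − 1 + 1 + 1 = +1
The most reduced carbon is C2 at -1.

C2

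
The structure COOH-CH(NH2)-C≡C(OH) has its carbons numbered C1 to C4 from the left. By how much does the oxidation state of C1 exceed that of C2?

C1: 1C, 3O → 0 + 3 = +3
C2: 2C, 1H, 1N → 0 − 1 + 1 = 0
Difference: +3 − (0) = +3.

+3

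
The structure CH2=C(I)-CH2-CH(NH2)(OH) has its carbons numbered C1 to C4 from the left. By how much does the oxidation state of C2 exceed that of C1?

C2: 3C, 1I → 0 + 1 = +1
C1: 2C, 2H → 0 − 2 = -2
Difference: +1 − (-2) = +3.

+3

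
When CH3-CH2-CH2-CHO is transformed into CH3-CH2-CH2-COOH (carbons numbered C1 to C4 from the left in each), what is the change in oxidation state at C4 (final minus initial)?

+2

Before: C4 has 1 bond to C, 1 bond to H, 2 bonds to O → oxidation state +1.
After: C4 has 1 bond to C, 3 bonds to O → oxidation state +3.
Δ = +3 − (+1) = +2, so this is an oxidation at C4.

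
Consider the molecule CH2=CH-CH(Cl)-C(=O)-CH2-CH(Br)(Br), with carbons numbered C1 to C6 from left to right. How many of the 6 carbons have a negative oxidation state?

Tallying each carbon's bonds:
C1: 2C, 2H → 0 − 2 = -2
C2: 3C, 1H → 0 − 1 = -1
C3: 2C, 1H, 1Cl → 0 − 1 + 1 = 0
C4: 2C, 2O → 0 + 2 = +2
C5: 2C, 2H → 0 − 2 = -2
C6: 1C, 1H, 2Br → 0 − 1 + 2 = +1
3 carbons (C1, C2, C5) meet the condition.

3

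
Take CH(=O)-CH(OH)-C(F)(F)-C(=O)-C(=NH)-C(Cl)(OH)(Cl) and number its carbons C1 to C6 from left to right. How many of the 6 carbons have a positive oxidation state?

Tallying each carbon's bonds:
C1: 1C, 1H, 2O → 0 − 1 + 2 = +1
C2: 2C, 1H, 1O → 0 − 1 + 1 = 0
C3: 2C, 2F → 0 + 2 = +2
C4: 2C, 2O → 0 + 2 = +2
C5: 2C, 2N → 0 + 2 = +2
C6: 1C, 1O, 2Cl → 0 + 1 + 2 = +3
5 carbons (C1, C3, C4, C5, C6) meet the condition.

5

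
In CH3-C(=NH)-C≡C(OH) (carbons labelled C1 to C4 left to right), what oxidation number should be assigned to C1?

Bonds to more-electronegative neighbours contribute +1 each, bonds to H or metals contribute −1 each, and C–C bonds contribute 0.
C1 has one bond to C (0), one bond to H (-1), one bond to H (-1), one bond to H (-1).
Oxidation state = 0 − 1 − 1 − 1 = -3.

-3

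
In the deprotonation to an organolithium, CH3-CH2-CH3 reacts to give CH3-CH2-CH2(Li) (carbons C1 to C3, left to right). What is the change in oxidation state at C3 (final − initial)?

0

Before: C3 has 1 bond to C, 3 bonds to H → oxidation state -3.
After: C3 has 1 bond to C, 2 bonds to H, 1 bond to Li → oxidation state -3.
Δ = -3 − (-3) = 0, so no net redox change at C3.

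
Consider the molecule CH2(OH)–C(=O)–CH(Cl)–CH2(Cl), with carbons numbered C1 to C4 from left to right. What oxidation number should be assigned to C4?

-1

C4 has one bond to C (0), one bond to Cl (+1), one bond to H (-1), one bond to H (-1).
Oxidation state = 0 + 1 − 1 − 1 = -1.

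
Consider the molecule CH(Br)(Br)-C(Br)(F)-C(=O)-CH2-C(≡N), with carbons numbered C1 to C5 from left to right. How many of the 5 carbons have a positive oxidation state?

Tallying each carbon's bonds:
C1: 1C, 1H, 2Br → 0 − 1 + 2 = +1
C2: 2C, 1F, 1Br → 0 + 1 + 1 = +2
C3: 2C, 2O → 0 + 2 = +2
C4: 2C, 2H → 0 − 2 = -2
C5: 1C, 3N → 0 + 3 = +3
4 carbons (C1, C2, C3, C5) meet the condition.

4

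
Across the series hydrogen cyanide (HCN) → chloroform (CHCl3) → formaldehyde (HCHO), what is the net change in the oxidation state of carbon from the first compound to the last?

Carbon oxidation states along the series — hydrogen cyanide: +2, chloroform: +2, formaldehyde: 0.
Net change = 0 − (+2) = -2.

-2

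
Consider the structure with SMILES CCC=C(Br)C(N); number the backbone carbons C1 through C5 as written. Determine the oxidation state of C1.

-3

Count +1 for every bond to an atom more electronegative than carbon and −1 for every bond to one less electronegative; C–C bonds are 0.
C1 has one bond to C (0), one bond to H (-1), one bond to H (-1), one bond to H (-1).
Oxidation state = 0 − 1 − 1 − 1 = -3.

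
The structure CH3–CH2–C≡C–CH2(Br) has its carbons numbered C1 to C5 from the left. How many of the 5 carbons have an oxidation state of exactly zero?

2

Tallying each carbon's bonds:
C1: 1C, 3H → 0 − 3 = -3
C2: 2C, 2H → 0 − 2 = -2
C3: 4C → 0 = 0
C4: 4C → 0 = 0
C5: 1C, 2H, 1Br → 0 − 2 + 1 = -1
2 carbons (C3, C4) meet the condition.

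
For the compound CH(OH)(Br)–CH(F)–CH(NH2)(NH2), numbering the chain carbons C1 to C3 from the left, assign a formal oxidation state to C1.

Count +1 for every bond to an atom more electronegative than carbon and −1 for every bond to one less electronegative; C–C bonds are 0.
C1 has one bond to C (0), one bond to H (-1), one bond to O (+1), one bond to Br (+1).
Oxidation state = 0 − 1 + 1 + 1 = +1.

+1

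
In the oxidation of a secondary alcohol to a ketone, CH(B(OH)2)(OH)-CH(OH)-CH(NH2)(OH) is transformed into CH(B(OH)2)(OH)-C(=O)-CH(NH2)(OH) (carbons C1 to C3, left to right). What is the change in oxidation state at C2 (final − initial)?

Before: C2 has 2 bonds to C, 1 bond to H, 1 bond to O → oxidation state 0.
After: C2 has 2 bonds to C, 2 bonds to O → oxidation state +2.
Δ = +2 − (0) = +2, so this is an oxidation at C2.

+2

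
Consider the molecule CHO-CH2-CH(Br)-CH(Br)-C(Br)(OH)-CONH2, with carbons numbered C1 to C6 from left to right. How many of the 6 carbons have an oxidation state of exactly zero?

2

Tallying each carbon's bonds:
C1: 1C, 1H, 2O → 0 − 1 + 2 = +1
C2: 2C, 2H → 0 − 2 = -2
C3: 2C, 1H, 1Br → 0 − 1 + 1 = 0
C4: 2C, 1H, 1Br → 0 − 1 + 1 = 0
C5: 2C, 1O, 1Br → 0 + 1 + 1 = +2
C6: 1C, 2O, 1N → 0 + 2 + 1 = +3
2 carbons (C3, C4) meet the condition.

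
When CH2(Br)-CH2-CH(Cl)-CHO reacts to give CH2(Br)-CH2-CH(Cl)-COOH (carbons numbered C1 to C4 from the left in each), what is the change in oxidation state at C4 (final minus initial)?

+2

Before: C4 has 1 bond to C, 1 bond to H, 2 bonds to O → oxidation state +1.
After: C4 has 1 bond to C, 3 bonds to O → oxidation state +3.
Δ = +3 − (+1) = +2, so this is an oxidation at C4.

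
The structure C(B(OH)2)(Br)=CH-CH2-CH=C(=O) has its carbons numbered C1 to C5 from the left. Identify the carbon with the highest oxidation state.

C5

Assign +1 per bond to O/N/halogen, −1 per bond to H or an electropositive element, and 0 per bond to carbon. Tallying each carbon:
C1: 2C, 1Br, 1B → 0 + 1 − 1 = 0
C2: 3C, 1H → 0 − 1 = -1
C3: 2C, 2H → 0 − 2 = -2
C4: 3C, 1H → 0 − 1 = -1
C5: 2C, 2O → 0 + 2 = +2
The most oxidised carbon is C5 at +2.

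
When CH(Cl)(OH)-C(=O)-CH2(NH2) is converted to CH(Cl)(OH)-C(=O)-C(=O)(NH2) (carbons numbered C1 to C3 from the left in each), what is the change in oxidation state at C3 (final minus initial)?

+4

Before: C3 has 1 bond to C, 2 bonds to H, 1 bond to N → oxidation state -1.
After: C3 has 1 bond to C, 2 bonds to O, 1 bond to N → oxidation state +3.
Δ = +3 − (-1) = +4, so this is an oxidation at C3.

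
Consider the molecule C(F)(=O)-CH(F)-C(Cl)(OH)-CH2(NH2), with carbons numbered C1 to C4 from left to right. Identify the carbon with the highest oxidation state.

C1

Tallying each carbon's bonds:
C1: 1C, 2O, 1F → 0 + 2 + 1 = +3
C2: 2C, 1H, 1F → 0 − 1 + 1 = 0
C3: 2C, 1O, 1Cl → 0 + 1 + 1 = +2
C4: 1C, 2H, 1N → 0 − 2 + 1 = -1
The most oxidised carbon is C1 at +3.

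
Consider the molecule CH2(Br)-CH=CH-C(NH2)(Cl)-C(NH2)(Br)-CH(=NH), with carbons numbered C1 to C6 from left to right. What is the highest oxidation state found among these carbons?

+2

Assign +1 per bond to O/N/halogen, −1 per bond to H or an electropositive element, and 0 per bond to carbon. Tallying each carbon:
C1: 1C, 2H, 1Br → 0 − 2 + 1 = -1
C2: 3C, 1H → 0 − 1 = -1
C3: 3C, 1H → 0 − 1 = -1
C4: 2C, 1N, 1Cl → 0 + 1 + 1 = +2
C5: 2C, 1N, 1Br → 0 + 1 + 1 = +2
C6: 1C, 1H, 2N → 0 − 1 + 2 = +1
The highest value is +2.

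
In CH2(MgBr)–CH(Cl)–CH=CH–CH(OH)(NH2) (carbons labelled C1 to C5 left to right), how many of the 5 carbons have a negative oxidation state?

Assign +1 per bond to O/N/halogen, −1 per bond to H or an electropositive element, and 0 per bond to carbon. Tallying each carbon:
C1: 1C, 2H, 1Mg → 0 − 2 − 1 = -3
C2: 2C, 1H, 1Cl → 0 − 1 + 1 = 0
C3: 3C, 1H → 0 − 1 = -1
C4: 3C, 1H → 0 − 1 = -1
C5: 1C, 1H, 1O, 1N → 0 − 1 + 1 + 1 = +1
3 carbons (C1, C3, C4) meet the condition.

3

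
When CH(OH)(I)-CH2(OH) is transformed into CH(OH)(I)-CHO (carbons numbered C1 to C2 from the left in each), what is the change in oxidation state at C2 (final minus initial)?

+2

Before: C2 has 1 bond to C, 2 bonds to H, 1 bond to O → oxidation state -1.
After: C2 has 1 bond to C, 1 bond to H, 2 bonds to O → oxidation state +1.
Δ = +1 − (-1) = +2, so this is an oxidation at C2.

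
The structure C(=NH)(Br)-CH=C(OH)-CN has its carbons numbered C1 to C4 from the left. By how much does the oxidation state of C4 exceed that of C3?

+2

C4: 1C, 3N → 0 + 3 = +3
C3: 3C, 1O → 0 + 1 = +1
Difference: +3 − (+1) = +2.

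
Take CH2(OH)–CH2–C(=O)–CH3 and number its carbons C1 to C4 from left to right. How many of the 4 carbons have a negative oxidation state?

Bonds to more-electronegative neighbours contribute +1 each, bonds to H or metals contribute −1 each, and C–C bonds contribute 0. Tallying each carbon:
C1: 1C, 2H, 1O → 0 − 2 + 1 = -1
C2: 2C, 2H → 0 − 2 = -2
C3: 2C, 2O → 0 + 2 = +2
C4: 1C, 3H → 0 − 3 = -3
3 carbons (C1, C2, C4) meet the condition.

3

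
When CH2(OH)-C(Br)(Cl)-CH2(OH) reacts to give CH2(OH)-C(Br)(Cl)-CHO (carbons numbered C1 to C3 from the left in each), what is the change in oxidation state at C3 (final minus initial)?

+2

Before: C3 has 1 bond to C, 2 bonds to H, 1 bond to O → oxidation state -1.
After: C3 has 1 bond to C, 1 bond to H, 2 bonds to O → oxidation state +1.
Δ = +1 − (-1) = +2, so this is an oxidation at C3.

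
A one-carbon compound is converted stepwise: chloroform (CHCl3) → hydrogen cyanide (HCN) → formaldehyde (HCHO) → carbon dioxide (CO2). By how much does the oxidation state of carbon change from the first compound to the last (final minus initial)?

Carbon oxidation states along the series — chloroform: +2, hydrogen cyanide: +2, formaldehyde: 0, carbon dioxide: +4.
Net change = +4 − (+2) = +2.

+2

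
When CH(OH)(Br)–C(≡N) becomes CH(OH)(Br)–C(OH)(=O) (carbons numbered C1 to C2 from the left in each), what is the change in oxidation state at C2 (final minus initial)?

0

Before: C2 has 1 bond to C, 3 bonds to N → oxidation state +3.
After: C2 has 1 bond to C, 3 bonds to O → oxidation state +3.
Δ = +3 − (+3) = 0, so no net redox change at C2.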